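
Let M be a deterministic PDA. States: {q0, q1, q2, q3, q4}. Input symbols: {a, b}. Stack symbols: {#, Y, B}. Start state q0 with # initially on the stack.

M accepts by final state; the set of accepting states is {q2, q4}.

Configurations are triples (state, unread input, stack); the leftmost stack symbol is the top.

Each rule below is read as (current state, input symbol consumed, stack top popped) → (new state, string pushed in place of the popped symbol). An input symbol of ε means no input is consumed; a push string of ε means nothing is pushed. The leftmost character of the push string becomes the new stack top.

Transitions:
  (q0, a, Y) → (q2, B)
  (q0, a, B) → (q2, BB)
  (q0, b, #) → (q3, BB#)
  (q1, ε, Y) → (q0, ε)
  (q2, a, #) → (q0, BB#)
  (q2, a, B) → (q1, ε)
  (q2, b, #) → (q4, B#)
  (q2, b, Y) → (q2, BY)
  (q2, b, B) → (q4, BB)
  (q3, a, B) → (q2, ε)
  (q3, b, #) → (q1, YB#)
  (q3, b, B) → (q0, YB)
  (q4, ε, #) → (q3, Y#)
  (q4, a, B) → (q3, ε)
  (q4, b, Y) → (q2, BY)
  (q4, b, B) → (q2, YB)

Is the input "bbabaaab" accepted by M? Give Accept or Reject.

(q0, bbabaaab, #)
  read b, top #: go to q3, push BB# → (q3, babaaab, BB#)
  read b, top B: go to q0, push YB → (q0, abaaab, YBB#)
  read a, top Y: go to q2, push B → (q2, baaab, BBB#)
  read b, top B: go to q4, push BB → (q4, aaab, BBBB#)
  read a, top B: go to q3, push ε → (q3, aab, BBB#)
  read a, top B: go to q2, push ε → (q2, ab, BB#)
  read a, top B: go to q1, push ε → (q1, b, B#)
No transition applies at (q1, b, B#); input not fully consumed.

Reject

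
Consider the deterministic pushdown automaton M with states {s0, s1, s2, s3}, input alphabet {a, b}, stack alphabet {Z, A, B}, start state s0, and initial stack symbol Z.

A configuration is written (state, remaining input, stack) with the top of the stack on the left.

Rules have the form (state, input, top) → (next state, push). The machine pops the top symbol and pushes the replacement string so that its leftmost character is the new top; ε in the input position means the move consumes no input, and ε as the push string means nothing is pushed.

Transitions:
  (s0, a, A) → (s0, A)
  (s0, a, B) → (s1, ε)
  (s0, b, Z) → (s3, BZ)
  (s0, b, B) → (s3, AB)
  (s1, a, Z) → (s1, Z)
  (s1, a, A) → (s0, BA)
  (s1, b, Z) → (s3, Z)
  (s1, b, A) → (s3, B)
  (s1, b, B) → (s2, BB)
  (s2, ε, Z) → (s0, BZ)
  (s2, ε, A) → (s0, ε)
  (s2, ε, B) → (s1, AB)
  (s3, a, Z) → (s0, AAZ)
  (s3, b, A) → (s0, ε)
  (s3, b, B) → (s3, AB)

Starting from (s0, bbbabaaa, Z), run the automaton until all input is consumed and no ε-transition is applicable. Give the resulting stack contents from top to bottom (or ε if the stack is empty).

(s0, bbbabaaa, Z)
  read b, top Z: go to s3, push BZ → (s3, bbabaaa, BZ)
  read b, top B: go to s3, push AB → (s3, babaaa, ABZ)
  read b, top A: go to s0, push ε → (s0, abaaa, BZ)
  read a, top B: go to s1, push ε → (s1, baaa, Z)
  read b, top Z: go to s3, push Z → (s3, aaa, Z)
  read a, top Z: go to s0, push AAZ → (s0, aa, AAZ)
  read a, top A: go to s0, push A → (s0, a, AAZ)
  read a, top A: go to s0, push A → (s0, ε, AAZ)
All input consumed in state s0 with stack AAZ.

AAZ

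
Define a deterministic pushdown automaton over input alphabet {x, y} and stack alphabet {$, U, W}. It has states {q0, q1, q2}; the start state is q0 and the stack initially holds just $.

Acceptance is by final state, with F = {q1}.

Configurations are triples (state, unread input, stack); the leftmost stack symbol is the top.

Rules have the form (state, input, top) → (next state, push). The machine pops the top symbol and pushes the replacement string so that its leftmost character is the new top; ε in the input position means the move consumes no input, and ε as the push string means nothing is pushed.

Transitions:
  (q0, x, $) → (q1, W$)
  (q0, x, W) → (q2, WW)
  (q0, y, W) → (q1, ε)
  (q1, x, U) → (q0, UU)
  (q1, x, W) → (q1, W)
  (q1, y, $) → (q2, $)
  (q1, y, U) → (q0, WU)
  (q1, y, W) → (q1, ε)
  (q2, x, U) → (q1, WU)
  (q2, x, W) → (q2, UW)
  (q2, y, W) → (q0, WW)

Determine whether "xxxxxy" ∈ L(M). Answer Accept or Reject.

(q0, xxxxxy, $)
  read x, top $: go to q1, push W$ → (q1, xxxxy, W$)
  read x, top W: go to q1, push W → (q1, xxxy, W$)
  read x, top W: go to q1, push W → (q1, xxy, W$)
  read x, top W: go to q1, push W → (q1, xy, W$)
  read x, top W: go to q1, push W → (q1, y, W$)
  read y, top W: go to q1, push ε → (q1, ε, $)
All input consumed; state q1 ∈ F.

Accept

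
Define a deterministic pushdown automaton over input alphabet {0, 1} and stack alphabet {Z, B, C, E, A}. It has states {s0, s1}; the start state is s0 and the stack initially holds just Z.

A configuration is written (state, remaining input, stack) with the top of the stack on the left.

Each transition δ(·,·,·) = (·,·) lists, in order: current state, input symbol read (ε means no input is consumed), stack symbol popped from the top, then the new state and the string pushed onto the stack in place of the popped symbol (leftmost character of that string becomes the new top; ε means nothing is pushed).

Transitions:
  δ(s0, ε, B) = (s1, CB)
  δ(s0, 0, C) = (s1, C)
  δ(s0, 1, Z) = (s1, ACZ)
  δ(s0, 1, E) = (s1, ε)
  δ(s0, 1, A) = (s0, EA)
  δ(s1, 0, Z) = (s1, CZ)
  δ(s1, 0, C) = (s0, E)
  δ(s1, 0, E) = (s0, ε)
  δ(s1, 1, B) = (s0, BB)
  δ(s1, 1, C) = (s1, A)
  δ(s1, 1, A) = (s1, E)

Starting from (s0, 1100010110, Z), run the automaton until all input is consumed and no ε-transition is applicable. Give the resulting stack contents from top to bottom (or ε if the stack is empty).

(s0, 1100010110, Z)
  read 1, top Z: go to s1, push ACZ → (s1, 100010110, ACZ)
  read 1, top A: go to s1, push E → (s1, 00010110, ECZ)
  read 0, top E: go to s0, push ε → (s0, 0010110, CZ)
  read 0, top C: go to s1, push C → (s1, 010110, CZ)
  read 0, top C: go to s0, push E → (s0, 10110, EZ)
  read 1, top E: go to s1, push ε → (s1, 0110, Z)
  read 0, top Z: go to s1, push CZ → (s1, 110, CZ)
  read 1, top C: go to s1, push A → (s1, 10, AZ)
  read 1, top A: go to s1, push E → (s1, 0, EZ)
  read 0, top E: go to s0, push ε → (s0, ε, Z)
All input consumed in state s0 with stack Z.

Z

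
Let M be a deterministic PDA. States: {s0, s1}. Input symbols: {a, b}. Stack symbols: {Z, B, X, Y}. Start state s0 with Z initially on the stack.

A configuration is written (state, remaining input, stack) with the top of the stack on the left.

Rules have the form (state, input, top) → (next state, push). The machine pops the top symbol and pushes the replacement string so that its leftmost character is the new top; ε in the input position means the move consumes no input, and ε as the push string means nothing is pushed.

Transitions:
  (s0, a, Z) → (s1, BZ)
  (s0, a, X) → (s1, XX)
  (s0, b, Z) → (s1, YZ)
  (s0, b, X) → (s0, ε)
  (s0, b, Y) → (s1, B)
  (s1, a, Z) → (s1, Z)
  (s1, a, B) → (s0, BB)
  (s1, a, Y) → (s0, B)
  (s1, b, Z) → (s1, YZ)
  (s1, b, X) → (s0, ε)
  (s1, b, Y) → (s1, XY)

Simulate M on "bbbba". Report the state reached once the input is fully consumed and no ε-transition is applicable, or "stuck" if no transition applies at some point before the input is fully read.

(s0, bbbba, Z)
  read b, top Z: go to s1, push YZ → (s1, bbba, YZ)
  read b, top Y: go to s1, push XY → (s1, bba, XYZ)
  read b, top X: go to s0, push ε → (s0, ba, YZ)
  read b, top Y: go to s1, push B → (s1, a, BZ)
  read a, top B: go to s0, push BB → (s0, ε, BBZ)
All input consumed; M is in state s0.

s0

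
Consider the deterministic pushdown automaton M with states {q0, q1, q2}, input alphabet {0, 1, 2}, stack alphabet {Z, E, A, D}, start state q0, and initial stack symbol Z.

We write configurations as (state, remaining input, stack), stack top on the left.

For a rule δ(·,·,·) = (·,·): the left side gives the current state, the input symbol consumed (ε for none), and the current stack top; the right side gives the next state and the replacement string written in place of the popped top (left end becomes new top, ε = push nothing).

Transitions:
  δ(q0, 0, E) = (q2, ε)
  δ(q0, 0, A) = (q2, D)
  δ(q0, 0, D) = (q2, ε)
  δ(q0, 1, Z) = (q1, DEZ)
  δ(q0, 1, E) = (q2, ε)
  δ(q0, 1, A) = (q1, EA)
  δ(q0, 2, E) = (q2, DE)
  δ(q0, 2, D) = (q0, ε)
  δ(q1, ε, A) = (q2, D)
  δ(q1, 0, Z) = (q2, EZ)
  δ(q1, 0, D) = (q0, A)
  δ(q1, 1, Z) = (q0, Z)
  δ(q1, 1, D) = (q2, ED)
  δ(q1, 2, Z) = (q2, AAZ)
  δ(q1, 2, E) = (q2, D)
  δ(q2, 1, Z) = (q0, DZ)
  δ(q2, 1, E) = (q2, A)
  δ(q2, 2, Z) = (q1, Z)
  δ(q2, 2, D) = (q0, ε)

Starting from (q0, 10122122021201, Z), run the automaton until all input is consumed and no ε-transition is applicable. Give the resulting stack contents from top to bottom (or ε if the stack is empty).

(q0, 10122122021201, Z) ⊢ (q1, 0122122021201, DEZ) ⊢ (q0, 122122021201, AEZ) ⊢ (q1, 22122021201, EAEZ) ⊢ (q2, 2122021201, DAEZ) ⊢ (q0, 122021201, AEZ) ⊢ (q1, 22021201, EAEZ) ⊢ (q2, 2021201, DAEZ) ⊢ (q0, 021201, AEZ) ⊢ (q2, 21201, DEZ) ⊢ (q0, 1201, EZ) ⊢ (q2, 201, Z) ⊢ (q1, 01, Z) ⊢ (q2, 1, EZ) ⊢ (q2, ε, AZ)
All input consumed in state q2 with stack AZ.

AZ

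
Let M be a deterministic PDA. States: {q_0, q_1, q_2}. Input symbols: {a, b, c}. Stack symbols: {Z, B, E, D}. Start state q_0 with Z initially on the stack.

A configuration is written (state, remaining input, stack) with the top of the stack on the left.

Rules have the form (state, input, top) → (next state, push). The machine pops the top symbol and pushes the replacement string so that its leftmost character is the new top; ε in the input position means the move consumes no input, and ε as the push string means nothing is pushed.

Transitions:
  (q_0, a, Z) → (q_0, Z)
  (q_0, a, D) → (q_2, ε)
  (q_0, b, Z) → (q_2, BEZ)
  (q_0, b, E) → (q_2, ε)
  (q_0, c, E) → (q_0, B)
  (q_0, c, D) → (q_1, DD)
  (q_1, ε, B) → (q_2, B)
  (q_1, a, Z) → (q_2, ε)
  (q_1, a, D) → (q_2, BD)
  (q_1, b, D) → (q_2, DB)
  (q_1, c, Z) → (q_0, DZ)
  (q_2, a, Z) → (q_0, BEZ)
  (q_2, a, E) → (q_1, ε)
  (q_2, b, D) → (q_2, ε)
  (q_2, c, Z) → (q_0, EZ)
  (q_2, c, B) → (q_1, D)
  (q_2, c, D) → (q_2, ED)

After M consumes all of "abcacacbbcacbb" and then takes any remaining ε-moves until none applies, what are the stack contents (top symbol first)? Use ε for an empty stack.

(q_0, abcacacbbcacbb, Z)
  read a, top Z: go to q_0, push Z → (q_0, bcacacbbcacbb, Z)
  read b, top Z: go to q_2, push BEZ → (q_2, cacacbbcacbb, BEZ)
  read c, top B: go to q_1, push D → (q_1, acacbbcacbb, DEZ)
  read a, top D: go to q_2, push BD → (q_2, cacbbcacbb, BDEZ)
  read c, top B: go to q_1, push D → (q_1, acbbcacbb, DDEZ)
  read a, top D: go to q_2, push BD → (q_2, cbbcacbb, BDDEZ)
  read c, top B: go to q_1, push D → (q_1, bbcacbb, DDDEZ)
  read b, top D: go to q_2, push DB → (q_2, bcacbb, DBDDEZ)
  read b, top D: go to q_2, push ε → (q_2, cacbb, BDDEZ)
  read c, top B: go to q_1, push D → (q_1, acbb, DDDEZ)
  read a, top D: go to q_2, push BD → (q_2, cbb, BDDDEZ)
  read c, top B: go to q_1, push D → (q_1, bb, DDDDEZ)
  read b, top D: go to q_2, push DB → (q_2, b, DBDDDEZ)
  read b, top D: go to q_2, push ε → (q_2, ε, BDDDEZ)
All input consumed in state q_2 with stack BDDDEZ.

BDDDEZ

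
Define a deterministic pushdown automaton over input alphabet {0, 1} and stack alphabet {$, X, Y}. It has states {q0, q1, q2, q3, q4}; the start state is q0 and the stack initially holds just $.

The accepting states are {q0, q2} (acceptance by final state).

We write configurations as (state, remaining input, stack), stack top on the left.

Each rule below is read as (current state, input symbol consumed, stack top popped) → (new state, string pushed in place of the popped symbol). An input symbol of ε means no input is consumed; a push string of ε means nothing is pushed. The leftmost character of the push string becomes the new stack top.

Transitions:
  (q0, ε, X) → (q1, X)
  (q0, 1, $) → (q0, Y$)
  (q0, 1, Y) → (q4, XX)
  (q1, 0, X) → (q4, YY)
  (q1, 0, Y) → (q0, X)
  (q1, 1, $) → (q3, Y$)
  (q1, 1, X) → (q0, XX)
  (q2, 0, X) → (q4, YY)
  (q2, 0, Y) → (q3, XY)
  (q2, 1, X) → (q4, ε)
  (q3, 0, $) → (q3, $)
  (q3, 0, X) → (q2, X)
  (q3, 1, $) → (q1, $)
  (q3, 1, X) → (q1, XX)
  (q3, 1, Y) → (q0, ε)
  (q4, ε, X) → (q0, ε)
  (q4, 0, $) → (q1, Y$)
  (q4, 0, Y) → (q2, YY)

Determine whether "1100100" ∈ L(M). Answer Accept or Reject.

(q0, 1100100, $)
  read 1, top $: go to q0, push Y$ → (q0, 100100, Y$)
  read 1, top Y: go to q4, push XX → (q4, 00100, XX$)
  ε-move, top X: go to q0, push ε → (q0, 00100, X$)
  ε-move, top X: go to q1, push X → (q1, 00100, X$)
  read 0, top X: go to q4, push YY → (q4, 0100, YY$)
  read 0, top Y: go to q2, push YY → (q2, 100, YYY$)
No transition applies at (q2, 100, YYY$); input not fully consumed.

Reject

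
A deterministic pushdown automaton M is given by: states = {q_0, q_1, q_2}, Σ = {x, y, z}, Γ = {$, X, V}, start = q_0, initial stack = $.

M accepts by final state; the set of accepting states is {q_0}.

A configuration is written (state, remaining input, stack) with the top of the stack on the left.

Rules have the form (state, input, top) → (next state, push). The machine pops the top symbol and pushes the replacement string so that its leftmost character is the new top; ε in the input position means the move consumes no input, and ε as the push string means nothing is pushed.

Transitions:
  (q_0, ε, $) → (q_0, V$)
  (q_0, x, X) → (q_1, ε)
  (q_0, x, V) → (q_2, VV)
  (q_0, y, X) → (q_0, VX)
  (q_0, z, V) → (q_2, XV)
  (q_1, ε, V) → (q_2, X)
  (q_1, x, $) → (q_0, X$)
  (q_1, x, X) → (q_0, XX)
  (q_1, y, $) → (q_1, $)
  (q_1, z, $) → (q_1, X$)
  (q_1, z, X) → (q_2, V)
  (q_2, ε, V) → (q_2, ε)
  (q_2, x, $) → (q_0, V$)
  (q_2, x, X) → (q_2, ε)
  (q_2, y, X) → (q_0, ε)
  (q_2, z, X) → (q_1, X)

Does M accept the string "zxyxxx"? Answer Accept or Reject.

(q_0, zxyxxx, $)
  ε-move, top $: go to q_0, push V$ → (q_0, zxyxxx, V$)
  read z, top V: go to q_2, push XV → (q_2, xyxxx, XV$)
  read x, top X: go to q_2, push ε → (q_2, yxxx, V$)
  ε-move, top V: go to q_2, push ε → (q_2, yxxx, $)
No transition applies at (q_2, yxxx, $); input not fully consumed.

Reject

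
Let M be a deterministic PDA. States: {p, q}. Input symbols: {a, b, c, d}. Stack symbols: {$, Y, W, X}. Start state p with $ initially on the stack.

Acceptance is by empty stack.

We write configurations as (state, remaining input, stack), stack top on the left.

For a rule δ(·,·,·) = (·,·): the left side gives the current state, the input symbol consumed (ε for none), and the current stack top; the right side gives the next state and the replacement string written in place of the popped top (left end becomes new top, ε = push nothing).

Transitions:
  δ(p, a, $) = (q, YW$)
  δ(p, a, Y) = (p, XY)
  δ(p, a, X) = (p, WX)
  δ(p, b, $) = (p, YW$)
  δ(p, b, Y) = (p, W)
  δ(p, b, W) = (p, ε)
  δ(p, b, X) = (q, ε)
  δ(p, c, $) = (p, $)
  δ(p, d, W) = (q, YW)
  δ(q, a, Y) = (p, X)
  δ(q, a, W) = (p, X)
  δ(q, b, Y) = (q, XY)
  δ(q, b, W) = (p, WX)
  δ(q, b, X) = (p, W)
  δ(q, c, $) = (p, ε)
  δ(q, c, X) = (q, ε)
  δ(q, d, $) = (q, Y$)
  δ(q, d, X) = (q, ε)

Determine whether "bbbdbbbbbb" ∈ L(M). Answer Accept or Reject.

Reject

(p, bbbdbbbbbb, $) ⊢ (p, bbdbbbbbb, YW$) ⊢ (p, bdbbbbbb, WW$) ⊢ (p, dbbbbbb, W$) ⊢ (q, bbbbbb, YW$) ⊢ (q, bbbbb, XYW$) ⊢ (p, bbbb, WYW$) ⊢ (p, bbb, YW$) ⊢ (p, bb, WW$) ⊢ (p, b, W$) ⊢ (p, ε, $)
All input consumed; stack is $, not empty, and no further ε-move applies.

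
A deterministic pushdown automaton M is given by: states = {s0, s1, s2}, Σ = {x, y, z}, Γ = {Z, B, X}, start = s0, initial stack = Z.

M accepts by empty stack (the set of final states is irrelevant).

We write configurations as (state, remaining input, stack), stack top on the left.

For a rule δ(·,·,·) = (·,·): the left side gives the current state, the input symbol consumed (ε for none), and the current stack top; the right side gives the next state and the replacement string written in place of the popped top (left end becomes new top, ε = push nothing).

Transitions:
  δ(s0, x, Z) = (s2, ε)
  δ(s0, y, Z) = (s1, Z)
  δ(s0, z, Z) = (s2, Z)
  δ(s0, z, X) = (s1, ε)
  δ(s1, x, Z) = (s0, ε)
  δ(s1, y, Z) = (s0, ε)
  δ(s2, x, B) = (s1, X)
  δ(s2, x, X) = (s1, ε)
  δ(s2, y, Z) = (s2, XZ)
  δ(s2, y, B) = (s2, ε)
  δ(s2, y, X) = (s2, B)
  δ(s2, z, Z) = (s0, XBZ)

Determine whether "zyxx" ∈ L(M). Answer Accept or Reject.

(s0, zyxx, Z) ⊢ (s2, yxx, Z) ⊢ (s2, xx, XZ) ⊢ (s1, x, Z) ⊢ (s0, ε, ε)
All input consumed and the stack is empty.

Accept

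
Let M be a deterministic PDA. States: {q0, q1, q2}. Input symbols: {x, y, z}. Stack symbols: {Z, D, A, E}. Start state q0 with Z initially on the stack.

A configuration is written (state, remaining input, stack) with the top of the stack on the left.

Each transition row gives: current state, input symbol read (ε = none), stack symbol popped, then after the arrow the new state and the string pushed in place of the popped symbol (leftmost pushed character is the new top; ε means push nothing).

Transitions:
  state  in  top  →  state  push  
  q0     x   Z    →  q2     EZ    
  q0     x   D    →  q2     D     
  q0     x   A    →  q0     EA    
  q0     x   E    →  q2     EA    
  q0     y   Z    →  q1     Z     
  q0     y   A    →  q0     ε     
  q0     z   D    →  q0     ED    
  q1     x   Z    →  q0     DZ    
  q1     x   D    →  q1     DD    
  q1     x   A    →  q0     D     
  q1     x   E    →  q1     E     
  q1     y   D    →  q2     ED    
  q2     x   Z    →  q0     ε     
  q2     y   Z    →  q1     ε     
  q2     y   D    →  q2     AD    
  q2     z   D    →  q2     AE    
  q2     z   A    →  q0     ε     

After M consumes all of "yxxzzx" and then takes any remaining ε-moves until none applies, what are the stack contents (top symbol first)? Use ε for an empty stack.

EAZ

(q0, yxxzzx, Z)
  read y, top Z: go to q1, push Z → (q1, xxzzx, Z)
  read x, top Z: go to q0, push DZ → (q0, xzzx, DZ)
  read x, top D: go to q2, push D → (q2, zzx, DZ)
  read z, top D: go to q2, push AE → (q2, zx, AEZ)
  read z, top A: go to q0, push ε → (q0, x, EZ)
  read x, top E: go to q2, push EA → (q2, ε, EAZ)
All input consumed in state q2 with stack EAZ.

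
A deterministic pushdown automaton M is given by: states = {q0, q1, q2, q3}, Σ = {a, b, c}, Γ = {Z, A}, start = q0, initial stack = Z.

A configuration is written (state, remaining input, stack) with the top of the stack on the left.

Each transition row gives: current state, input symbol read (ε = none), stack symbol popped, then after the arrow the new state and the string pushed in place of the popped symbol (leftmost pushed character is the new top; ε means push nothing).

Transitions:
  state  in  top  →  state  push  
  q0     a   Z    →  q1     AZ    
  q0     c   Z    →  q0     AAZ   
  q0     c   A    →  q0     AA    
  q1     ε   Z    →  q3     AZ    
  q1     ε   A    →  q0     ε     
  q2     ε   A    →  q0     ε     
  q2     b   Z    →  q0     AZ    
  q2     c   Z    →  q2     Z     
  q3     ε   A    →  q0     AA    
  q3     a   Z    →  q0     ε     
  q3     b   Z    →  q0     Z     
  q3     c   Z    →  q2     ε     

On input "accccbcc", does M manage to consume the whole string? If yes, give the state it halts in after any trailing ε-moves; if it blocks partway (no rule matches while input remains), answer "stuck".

stuck

(q0, accccbcc, Z)
  read a, top Z: go to q1, push AZ → (q1, ccccbcc, AZ)
  ε-move, top A: go to q0, push ε → (q0, ccccbcc, Z)
  read c, top Z: go to q0, push AAZ → (q0, cccbcc, AAZ)
  read c, top A: go to q0, push AA → (q0, ccbcc, AAAZ)
  read c, top A: go to q0, push AA → (q0, cbcc, AAAAZ)
  read c, top A: go to q0, push AA → (q0, bcc, AAAAAZ)
No transition for (q0, b, top A); M blocks with input bcc remaining.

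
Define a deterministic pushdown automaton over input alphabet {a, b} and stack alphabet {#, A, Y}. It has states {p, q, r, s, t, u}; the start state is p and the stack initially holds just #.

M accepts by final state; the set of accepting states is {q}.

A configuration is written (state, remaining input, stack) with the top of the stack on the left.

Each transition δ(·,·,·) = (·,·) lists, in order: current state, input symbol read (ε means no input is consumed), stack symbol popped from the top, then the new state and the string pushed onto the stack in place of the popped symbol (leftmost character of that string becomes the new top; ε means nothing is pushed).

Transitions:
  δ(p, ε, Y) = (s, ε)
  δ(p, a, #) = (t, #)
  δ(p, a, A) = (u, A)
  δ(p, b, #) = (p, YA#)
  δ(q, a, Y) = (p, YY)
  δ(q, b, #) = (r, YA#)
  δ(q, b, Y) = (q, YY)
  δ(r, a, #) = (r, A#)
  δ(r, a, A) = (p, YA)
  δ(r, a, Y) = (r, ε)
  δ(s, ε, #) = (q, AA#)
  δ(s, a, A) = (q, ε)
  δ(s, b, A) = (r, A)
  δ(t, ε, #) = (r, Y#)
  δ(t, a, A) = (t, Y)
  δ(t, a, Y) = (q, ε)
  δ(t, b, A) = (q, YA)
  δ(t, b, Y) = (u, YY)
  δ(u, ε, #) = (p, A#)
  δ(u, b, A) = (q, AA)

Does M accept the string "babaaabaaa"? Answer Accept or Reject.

Accept

(p, babaaabaaa, #) ⊢ (p, abaaabaaa, YA#) ⊢ (s, abaaabaaa, A#) ⊢ (q, baaabaaa, #) ⊢ (r, aaabaaa, YA#) ⊢ (r, aabaaa, A#) ⊢ (p, abaaa, YA#) ⊢ (s, abaaa, A#) ⊢ (q, baaa, #) ⊢ (r, aaa, YA#) ⊢ (r, aa, A#) ⊢ (p, a, YA#) ⊢ (s, a, A#) ⊢ (q, ε, #)
All input consumed; state q ∈ F.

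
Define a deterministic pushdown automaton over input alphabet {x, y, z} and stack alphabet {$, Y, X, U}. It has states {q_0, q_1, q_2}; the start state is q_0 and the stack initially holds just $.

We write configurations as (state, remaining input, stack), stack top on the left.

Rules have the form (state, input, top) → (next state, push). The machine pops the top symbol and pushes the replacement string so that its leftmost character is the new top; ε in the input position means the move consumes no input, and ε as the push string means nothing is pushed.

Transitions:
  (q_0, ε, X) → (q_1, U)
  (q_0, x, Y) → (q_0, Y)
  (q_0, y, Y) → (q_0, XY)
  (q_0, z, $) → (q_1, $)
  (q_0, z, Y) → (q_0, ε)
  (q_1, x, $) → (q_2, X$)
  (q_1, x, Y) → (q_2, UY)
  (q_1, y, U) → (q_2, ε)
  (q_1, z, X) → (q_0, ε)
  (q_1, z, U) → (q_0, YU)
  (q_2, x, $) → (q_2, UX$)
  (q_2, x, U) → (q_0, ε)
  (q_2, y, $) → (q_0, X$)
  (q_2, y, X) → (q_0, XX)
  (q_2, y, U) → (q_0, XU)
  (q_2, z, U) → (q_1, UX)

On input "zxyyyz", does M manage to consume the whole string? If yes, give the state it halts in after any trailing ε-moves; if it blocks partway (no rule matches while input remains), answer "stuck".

q_0

(q_0, zxyyyz, $)
  read z, top $: go to q_1, push $ → (q_1, xyyyz, $)
  read x, top $: go to q_2, push X$ → (q_2, yyyz, X$)
  read y, top X: go to q_0, push XX → (q_0, yyz, XX$)
  ε-move, top X: go to q_1, push U → (q_1, yyz, UX$)
  read y, top U: go to q_2, push ε → (q_2, yz, X$)
  read y, top X: go to q_0, push XX → (q_0, z, XX$)
  ε-move, top X: go to q_1, push U → (q_1, z, UX$)
  read z, top U: go to q_0, push YU → (q_0, ε, YUX$)
All input consumed; M is in state q_0.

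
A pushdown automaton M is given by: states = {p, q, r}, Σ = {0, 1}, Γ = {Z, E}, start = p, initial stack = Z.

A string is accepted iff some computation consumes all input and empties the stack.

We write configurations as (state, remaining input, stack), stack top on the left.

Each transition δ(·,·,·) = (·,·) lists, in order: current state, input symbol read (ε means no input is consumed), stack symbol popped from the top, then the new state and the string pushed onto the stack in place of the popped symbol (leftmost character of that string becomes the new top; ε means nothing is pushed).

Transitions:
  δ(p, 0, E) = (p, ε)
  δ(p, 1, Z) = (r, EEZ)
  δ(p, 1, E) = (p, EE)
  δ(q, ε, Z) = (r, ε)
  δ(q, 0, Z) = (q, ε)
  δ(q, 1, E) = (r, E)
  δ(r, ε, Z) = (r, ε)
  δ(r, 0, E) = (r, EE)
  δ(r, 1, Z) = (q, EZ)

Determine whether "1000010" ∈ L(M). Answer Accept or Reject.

No computation consumes all input and empties the stack.

Reject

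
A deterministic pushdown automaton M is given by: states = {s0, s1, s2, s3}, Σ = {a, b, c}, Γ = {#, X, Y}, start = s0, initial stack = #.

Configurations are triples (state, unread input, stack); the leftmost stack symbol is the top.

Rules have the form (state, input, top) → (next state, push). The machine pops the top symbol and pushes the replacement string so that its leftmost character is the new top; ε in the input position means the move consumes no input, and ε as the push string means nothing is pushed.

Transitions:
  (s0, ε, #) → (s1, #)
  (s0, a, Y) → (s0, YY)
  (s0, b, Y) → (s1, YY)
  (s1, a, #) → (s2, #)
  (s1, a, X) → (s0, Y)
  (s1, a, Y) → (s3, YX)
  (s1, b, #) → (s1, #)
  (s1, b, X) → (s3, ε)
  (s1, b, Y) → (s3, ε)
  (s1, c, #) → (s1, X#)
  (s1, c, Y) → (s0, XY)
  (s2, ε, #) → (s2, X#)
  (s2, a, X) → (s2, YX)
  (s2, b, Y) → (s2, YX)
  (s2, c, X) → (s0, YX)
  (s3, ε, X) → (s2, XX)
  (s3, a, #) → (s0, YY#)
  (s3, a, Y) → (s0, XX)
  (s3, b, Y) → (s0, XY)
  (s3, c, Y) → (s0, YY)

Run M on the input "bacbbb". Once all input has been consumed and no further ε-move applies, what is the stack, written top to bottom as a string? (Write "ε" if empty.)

XYX#

(s0, bacbbb, #)
  ε-move, top #: go to s1, push # → (s1, bacbbb, #)
  read b, top #: go to s1, push # → (s1, acbbb, #)
  read a, top #: go to s2, push # → (s2, cbbb, #)
  ε-move, top #: go to s2, push X# → (s2, cbbb, X#)
  read c, top X: go to s0, push YX → (s0, bbb, YX#)
  read b, top Y: go to s1, push YY → (s1, bb, YYX#)
  read b, top Y: go to s3, push ε → (s3, b, YX#)
  read b, top Y: go to s0, push XY → (s0, ε, XYX#)
All input consumed in state s0 with stack XYX#.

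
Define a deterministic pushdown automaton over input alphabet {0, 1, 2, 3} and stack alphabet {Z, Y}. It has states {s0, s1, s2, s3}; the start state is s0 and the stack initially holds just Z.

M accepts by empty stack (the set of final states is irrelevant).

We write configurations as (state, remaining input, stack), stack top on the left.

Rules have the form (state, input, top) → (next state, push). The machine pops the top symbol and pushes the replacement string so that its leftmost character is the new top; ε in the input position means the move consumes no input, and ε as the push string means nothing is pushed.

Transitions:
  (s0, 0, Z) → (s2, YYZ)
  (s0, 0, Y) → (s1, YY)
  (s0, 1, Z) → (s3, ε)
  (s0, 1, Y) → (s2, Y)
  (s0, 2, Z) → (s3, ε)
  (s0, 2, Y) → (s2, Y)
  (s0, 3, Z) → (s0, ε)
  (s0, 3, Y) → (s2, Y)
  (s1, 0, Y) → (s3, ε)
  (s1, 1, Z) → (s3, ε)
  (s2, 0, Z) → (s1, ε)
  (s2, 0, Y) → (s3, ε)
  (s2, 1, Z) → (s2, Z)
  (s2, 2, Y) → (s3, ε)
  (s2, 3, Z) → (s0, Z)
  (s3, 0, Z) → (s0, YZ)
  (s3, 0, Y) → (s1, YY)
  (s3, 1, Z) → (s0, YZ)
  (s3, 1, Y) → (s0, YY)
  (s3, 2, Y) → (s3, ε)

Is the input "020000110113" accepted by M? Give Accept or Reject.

Reject

(s0, 020000110113, Z) ⊢ (s2, 20000110113, YYZ) ⊢ (s3, 0000110113, YZ) ⊢ (s1, 000110113, YYZ) ⊢ (s3, 00110113, YZ) ⊢ (s1, 0110113, YYZ) ⊢ (s3, 110113, YZ) ⊢ (s0, 10113, YYZ) ⊢ (s2, 0113, YYZ) ⊢ (s3, 113, YZ) ⊢ (s0, 13, YYZ) ⊢ (s2, 3, YYZ)
No transition applies at (s2, 3, YYZ); input not fully consumed.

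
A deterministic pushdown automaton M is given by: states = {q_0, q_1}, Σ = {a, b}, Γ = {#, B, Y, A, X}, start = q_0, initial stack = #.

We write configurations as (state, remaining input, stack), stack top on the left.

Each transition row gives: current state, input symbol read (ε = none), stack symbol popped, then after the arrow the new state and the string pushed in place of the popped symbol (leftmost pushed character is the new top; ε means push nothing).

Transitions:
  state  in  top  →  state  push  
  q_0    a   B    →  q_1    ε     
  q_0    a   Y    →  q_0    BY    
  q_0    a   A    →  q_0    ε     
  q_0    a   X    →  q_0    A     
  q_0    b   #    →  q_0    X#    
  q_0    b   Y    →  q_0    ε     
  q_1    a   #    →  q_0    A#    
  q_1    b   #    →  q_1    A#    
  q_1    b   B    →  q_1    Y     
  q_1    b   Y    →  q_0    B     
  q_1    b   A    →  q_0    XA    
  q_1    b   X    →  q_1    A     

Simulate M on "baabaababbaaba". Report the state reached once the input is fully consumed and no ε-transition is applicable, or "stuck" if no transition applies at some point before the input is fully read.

stuck

(q_0, baabaababbaaba, #) ⊢ (q_0, aabaababbaaba, X#) ⊢ (q_0, abaababbaaba, A#) ⊢ (q_0, baababbaaba, #) ⊢ (q_0, aababbaaba, X#) ⊢ (q_0, ababbaaba, A#) ⊢ (q_0, babbaaba, #) ⊢ (q_0, abbaaba, X#) ⊢ (q_0, bbaaba, A#)
No transition for (q_0, b, top A); M blocks with input bbaaba remaining.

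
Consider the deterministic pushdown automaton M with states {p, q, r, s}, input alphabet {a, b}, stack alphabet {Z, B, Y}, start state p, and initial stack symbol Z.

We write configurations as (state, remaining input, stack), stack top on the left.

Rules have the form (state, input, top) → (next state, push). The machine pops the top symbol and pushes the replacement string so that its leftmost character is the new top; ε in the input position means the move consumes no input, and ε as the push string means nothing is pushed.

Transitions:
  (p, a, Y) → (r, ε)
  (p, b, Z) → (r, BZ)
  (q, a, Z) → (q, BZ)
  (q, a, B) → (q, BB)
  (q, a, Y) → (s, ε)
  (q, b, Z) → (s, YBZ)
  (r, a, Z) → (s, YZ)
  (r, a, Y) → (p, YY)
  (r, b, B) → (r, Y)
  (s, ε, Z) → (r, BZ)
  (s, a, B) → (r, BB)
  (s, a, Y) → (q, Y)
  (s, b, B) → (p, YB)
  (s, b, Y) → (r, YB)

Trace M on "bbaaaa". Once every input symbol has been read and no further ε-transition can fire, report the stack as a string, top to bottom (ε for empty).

(p, bbaaaa, Z)
  read b, top Z: go to r, push BZ → (r, baaaa, BZ)
  read b, top B: go to r, push Y → (r, aaaa, YZ)
  read a, top Y: go to p, push YY → (p, aaa, YYZ)
  read a, top Y: go to r, push ε → (r, aa, YZ)
  read a, top Y: go to p, push YY → (p, a, YYZ)
  read a, top Y: go to r, push ε → (r, ε, YZ)
All input consumed in state r with stack YZ.

YZ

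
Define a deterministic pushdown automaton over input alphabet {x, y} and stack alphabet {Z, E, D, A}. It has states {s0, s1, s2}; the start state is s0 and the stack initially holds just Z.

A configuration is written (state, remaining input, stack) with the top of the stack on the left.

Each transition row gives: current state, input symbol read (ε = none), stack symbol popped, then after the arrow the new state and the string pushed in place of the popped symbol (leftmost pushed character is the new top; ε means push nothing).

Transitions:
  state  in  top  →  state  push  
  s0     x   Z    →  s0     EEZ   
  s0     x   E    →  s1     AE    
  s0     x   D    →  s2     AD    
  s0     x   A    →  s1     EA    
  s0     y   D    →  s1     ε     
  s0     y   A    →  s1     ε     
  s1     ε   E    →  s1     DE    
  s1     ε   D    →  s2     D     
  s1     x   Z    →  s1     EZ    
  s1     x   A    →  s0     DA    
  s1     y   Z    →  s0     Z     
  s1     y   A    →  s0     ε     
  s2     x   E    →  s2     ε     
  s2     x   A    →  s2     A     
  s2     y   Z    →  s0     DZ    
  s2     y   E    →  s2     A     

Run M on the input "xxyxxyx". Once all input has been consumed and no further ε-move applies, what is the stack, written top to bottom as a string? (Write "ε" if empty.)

(s0, xxyxxyx, Z)
  read x, top Z: go to s0, push EEZ → (s0, xyxxyx, EEZ)
  read x, top E: go to s1, push AE → (s1, yxxyx, AEEZ)
  read y, top A: go to s0, push ε → (s0, xxyx, EEZ)
  read x, top E: go to s1, push AE → (s1, xyx, AEEZ)
  read x, top A: go to s0, push DA → (s0, yx, DAEEZ)
  read y, top D: go to s1, push ε → (s1, x, AEEZ)
  read x, top A: go to s0, push DA → (s0, ε, DAEEZ)
All input consumed in state s0 with stack DAEEZ.

DAEEZ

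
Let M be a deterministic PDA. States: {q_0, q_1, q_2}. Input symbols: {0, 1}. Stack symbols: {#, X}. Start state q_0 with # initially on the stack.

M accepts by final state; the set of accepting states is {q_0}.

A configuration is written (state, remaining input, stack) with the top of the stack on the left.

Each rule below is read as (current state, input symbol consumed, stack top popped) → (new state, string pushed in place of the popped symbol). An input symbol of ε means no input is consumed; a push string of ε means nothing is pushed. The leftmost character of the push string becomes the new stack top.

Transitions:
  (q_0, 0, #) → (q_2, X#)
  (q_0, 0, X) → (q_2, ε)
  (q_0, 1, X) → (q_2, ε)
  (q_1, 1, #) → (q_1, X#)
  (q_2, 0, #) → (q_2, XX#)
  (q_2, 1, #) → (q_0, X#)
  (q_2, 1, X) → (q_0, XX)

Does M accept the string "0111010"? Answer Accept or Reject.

Reject

(q_0, 0111010, #)
  read 0, top #: go to q_2, push X# → (q_2, 111010, X#)
  read 1, top X: go to q_0, push XX → (q_0, 11010, XX#)
  read 1, top X: go to q_2, push ε → (q_2, 1010, X#)
  read 1, top X: go to q_0, push XX → (q_0, 010, XX#)
  read 0, top X: go to q_2, push ε → (q_2, 10, X#)
  read 1, top X: go to q_0, push XX → (q_0, 0, XX#)
  read 0, top X: go to q_2, push ε → (q_2, ε, X#)
All input consumed; state q_2 ∉ F and no further ε-move applies.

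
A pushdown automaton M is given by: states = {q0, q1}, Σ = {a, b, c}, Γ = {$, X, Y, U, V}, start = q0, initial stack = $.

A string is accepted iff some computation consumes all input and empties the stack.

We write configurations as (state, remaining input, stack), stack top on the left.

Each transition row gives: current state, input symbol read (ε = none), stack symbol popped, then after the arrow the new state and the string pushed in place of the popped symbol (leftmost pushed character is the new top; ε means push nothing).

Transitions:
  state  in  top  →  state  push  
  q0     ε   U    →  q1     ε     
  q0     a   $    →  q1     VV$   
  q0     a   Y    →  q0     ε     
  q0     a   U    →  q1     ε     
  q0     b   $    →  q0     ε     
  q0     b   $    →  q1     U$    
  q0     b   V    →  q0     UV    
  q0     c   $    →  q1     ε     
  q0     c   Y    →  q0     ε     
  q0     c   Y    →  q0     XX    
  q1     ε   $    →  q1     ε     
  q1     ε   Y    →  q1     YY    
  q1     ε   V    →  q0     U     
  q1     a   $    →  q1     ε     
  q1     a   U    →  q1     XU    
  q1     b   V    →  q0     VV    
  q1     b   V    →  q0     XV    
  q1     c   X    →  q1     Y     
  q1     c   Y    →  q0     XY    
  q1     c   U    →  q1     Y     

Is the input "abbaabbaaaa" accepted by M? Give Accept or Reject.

Accept

One accepting computation: (q0, abbaabbaaaa, $) ⊢ (q1, bbaabbaaaa, VV$) ⊢ (q0, bbaabbaaaa, UV$) ⊢ (q1, bbaabbaaaa, V$) ⊢ (q0, baabbaaaa, VV$) ⊢ (q0, aabbaaaa, UVV$) ⊢ (q1, abbaaaa, VV$) ⊢ (q0, abbaaaa, UV$) ⊢ (q1, bbaaaa, V$) ⊢ (q0, baaaa, VV$) ⊢ (q0, aaaa, UVV$) ⊢ (q1, aaa, VV$) ⊢ (q0, aaa, UV$) ⊢ (q1, aa, V$) ⊢ (q0, aa, U$) ⊢ (q1, a, $) ⊢ (q1, ε, ε)
All input consumed and the stack is empty.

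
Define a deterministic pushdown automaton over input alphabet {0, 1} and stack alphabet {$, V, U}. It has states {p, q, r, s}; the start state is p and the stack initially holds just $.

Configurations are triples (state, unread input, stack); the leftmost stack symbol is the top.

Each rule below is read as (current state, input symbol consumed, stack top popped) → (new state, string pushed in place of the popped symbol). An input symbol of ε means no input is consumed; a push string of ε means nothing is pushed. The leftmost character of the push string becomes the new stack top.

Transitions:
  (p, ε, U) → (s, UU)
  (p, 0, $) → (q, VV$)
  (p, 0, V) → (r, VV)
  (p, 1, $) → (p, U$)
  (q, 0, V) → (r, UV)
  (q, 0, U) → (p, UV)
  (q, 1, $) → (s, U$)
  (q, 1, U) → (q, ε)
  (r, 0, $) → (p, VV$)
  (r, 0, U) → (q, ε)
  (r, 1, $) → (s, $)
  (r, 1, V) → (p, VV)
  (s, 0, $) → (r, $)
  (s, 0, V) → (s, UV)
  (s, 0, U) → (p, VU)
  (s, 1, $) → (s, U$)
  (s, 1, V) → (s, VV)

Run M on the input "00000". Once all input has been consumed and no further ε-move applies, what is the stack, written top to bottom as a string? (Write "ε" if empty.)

VV$

(p, 00000, $)
  read 0, top $: go to q, push VV$ → (q, 0000, VV$)
  read 0, top V: go to r, push UV → (r, 000, UVV$)
  read 0, top U: go to q, push ε → (q, 00, VV$)
  read 0, top V: go to r, push UV → (r, 0, UVV$)
  read 0, top U: go to q, push ε → (q, ε, VV$)
All input consumed in state q with stack VV$.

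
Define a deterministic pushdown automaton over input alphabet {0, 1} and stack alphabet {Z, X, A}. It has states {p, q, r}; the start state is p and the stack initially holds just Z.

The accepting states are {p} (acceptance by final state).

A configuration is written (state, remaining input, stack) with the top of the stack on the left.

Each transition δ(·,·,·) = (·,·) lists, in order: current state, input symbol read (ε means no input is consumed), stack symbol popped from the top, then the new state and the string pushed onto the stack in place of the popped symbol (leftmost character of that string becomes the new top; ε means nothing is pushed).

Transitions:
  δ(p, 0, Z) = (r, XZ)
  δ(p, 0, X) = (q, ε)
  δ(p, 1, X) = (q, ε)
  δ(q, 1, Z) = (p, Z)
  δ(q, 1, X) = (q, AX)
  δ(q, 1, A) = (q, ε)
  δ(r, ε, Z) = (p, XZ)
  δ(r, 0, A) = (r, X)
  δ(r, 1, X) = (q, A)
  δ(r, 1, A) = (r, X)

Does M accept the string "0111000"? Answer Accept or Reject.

(p, 0111000, Z) ⊢ (r, 111000, XZ) ⊢ (q, 11000, AZ) ⊢ (q, 1000, Z) ⊢ (p, 000, Z) ⊢ (r, 00, XZ)
No transition applies at (r, 00, XZ); input not fully consumed.

Reject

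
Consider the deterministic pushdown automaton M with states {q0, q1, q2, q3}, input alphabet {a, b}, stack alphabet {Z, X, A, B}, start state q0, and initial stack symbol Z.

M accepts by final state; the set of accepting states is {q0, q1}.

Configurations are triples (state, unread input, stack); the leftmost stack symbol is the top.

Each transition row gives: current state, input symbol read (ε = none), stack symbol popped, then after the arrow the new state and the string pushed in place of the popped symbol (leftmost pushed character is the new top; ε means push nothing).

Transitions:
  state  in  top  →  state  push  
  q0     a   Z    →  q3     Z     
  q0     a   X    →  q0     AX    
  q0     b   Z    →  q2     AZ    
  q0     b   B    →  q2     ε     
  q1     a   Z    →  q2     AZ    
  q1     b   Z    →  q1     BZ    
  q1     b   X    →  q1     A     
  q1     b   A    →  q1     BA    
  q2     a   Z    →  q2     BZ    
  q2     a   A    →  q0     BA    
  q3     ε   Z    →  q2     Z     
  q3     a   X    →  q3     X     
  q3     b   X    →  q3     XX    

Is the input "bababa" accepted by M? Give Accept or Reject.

Accept

(q0, bababa, Z)
  read b, top Z: go to q2, push AZ → (q2, ababa, AZ)
  read a, top A: go to q0, push BA → (q0, baba, BAZ)
  read b, top B: go to q2, push ε → (q2, aba, AZ)
  read a, top A: go to q0, push BA → (q0, ba, BAZ)
  read b, top B: go to q2, push ε → (q2, a, AZ)
  read a, top A: go to q0, push BA → (q0, ε, BAZ)
All input consumed; state q0 ∈ F.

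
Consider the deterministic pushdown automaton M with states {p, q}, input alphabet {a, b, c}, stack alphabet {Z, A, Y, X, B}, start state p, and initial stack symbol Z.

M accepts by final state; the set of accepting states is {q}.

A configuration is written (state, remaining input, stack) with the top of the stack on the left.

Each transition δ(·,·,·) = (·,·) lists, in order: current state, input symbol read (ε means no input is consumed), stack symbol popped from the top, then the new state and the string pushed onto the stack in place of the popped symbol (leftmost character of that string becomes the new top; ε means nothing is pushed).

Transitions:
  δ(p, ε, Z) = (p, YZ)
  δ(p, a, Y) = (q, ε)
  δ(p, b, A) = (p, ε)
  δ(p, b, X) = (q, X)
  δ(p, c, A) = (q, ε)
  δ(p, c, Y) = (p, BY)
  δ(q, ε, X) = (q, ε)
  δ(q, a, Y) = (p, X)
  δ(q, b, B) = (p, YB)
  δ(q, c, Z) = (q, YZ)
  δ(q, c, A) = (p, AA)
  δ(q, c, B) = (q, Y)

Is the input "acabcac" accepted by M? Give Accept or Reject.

Reject

(p, acabcac, Z) ⊢ (p, acabcac, YZ) ⊢ (q, cabcac, Z) ⊢ (q, abcac, YZ) ⊢ (p, bcac, XZ) ⊢ (q, cac, XZ) ⊢ (q, cac, Z) ⊢ (q, ac, YZ) ⊢ (p, c, XZ)
No transition applies at (p, c, XZ); input not fully consumed.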